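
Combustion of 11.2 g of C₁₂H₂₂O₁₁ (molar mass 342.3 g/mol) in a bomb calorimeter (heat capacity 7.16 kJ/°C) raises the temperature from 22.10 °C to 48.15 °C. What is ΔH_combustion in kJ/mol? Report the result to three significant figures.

ΔT = 48.15 − 22.10 = 26.05 °C
q_cal = C_cal × ΔT = 7.16 × 26.05 = 186.518 kJ
n = 11.2 / 342.3 = 0.03272 mol
q_rxn = −q_cal = -186.518 kJ
ΔH = -186.518 / 0.03272 = -5700 kJ/mol

ΔH = -5700 kJ/mol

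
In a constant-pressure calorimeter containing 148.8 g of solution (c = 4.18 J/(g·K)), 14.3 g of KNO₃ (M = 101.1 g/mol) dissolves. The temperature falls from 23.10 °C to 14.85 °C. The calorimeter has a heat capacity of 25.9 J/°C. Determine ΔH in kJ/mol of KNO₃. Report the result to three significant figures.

|ΔT| = |14.85 − 23.10| = 8.25 °C
|q_surr| = (148.8 × 4.18 + 25.9) × 8.25 = 647.884 × 8.25 = 5345 J
n(KNO₃) = 14.3 / 101.1 = 0.1414 mol
Temperature fell, so q_rxn = +|q_surr| = 5.345 kJ
ΔH = q_rxn / n = 37.80 kJ/mol

ΔH = 37.8 kJ/mol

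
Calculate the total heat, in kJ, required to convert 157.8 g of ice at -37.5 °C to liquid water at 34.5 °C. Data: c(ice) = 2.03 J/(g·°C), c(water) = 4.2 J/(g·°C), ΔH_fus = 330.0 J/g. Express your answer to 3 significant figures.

q1 (heat ice -37.5→0.0 °C): 157.8 × 2.03 × 37.5 = 12013 J
q2 (melt at 0 °C): 157.8 × 330.0 = 52074 J
q3 (heat water 0.0→34.5 °C): 157.8 × 4.2 × 34.5 = 22865 J
Total: 12013 + 52074 + 22865 = 86952 J = 87.0 kJ

q = 87.0 kJ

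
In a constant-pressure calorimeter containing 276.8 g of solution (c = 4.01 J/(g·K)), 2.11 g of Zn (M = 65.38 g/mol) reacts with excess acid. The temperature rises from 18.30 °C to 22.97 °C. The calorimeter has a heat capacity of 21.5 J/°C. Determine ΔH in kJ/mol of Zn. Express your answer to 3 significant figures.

|ΔT| = |22.97 − 18.30| = 4.67 °C
|q_surr| = (276.8 × 4.01 + 21.5) × 4.67 = 1131.468 × 4.67 = 5284 J
n(Zn) = 2.11 / 65.38 = 0.03227 mol
Temperature rose, so q_rxn = −|q_surr| = -5.284 kJ
ΔH = q_rxn / n = -163.7 kJ/mol

ΔH = -164 kJ/mol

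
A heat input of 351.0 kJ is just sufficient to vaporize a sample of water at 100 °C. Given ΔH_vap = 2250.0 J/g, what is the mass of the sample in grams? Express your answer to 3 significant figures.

m = 156 g

m = q / ΔH_vap = 351000 J / 2250.0 J/g = 156 g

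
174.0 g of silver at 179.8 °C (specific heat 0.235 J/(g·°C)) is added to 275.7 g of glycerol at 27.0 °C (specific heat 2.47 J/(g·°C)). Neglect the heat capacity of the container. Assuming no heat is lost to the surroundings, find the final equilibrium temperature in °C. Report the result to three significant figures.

T_f = 35.7 °C

Heat lost by silver = heat gained by glycerol.
(174.0)(0.235)(179.8 − T) = (275.7)(2.47)(T − 27.0)
40.89 (179.8 − T) = 680.979 (T − 27.0)
7352.0 − 40.89 T = 680.979 T − 18386
25738.0 = 721.869 T
T = 35.65 °C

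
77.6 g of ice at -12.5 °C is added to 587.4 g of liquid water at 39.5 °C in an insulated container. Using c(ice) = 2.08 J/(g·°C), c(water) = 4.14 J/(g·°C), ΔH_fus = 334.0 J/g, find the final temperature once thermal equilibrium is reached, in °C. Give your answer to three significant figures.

Heat to bring ice to 0 °C and melt it: q₁ = 77.6×2.08×12.5 + 77.6×334.0 = 27936 J
Heat the water can supply cooling to 0 °C: 587.4×4.14×39.5 = 96057.5 J > q₁, so all ice melts.
Energy balance: 587.4×4.14×(39.5 − T) = 27936 + 77.6×4.14×(T − 0)
2431.836(39.5 − T) = 27936 + 321.264 T
96057.5 − 27936 = 2753.100 T
T = 68121.5 / 2753.100 = 24.74 °C

T_f = 24.7 °C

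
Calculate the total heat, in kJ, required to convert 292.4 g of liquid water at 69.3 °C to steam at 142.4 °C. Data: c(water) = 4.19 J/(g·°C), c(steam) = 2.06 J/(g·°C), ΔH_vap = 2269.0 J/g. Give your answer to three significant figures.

q = 727 kJ

q1 (heat water 69.3→100.0 °C): 292.4 × 4.19 × 30.7 = 37612 J
q2 (vaporize at 100 °C): 292.4 × 2269.0 = 663456 J
q3 (heat steam 100.0→142.4 °C): 292.4 × 2.06 × 42.4 = 25539 J
Total: 37612 + 663456 + 25539 = 726607 J = 727 kJ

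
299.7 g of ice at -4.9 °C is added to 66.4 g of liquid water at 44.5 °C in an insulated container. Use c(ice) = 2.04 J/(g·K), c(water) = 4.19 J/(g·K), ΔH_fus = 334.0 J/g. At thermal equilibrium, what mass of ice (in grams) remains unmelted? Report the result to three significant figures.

Heat to warm all ice to 0 °C: 299.7×2.04×4.9 = 2995.8 J
Heat released by water cooling to 0 °C: 66.4×4.19×44.5 = 12381 J
12381 J < 2995.8 + 299.7×334.0 = 103095.6 J, so not all ice melts; final T = 0 °C.
Heat left for melting: 12381 − 2995.8 = 9385.2 J
Mass melted = 9385.2 / 334.0 = 28.10 g
Ice remaining = 299.7 − 28.10 = 271.60 g

m_ice remaining = 272 g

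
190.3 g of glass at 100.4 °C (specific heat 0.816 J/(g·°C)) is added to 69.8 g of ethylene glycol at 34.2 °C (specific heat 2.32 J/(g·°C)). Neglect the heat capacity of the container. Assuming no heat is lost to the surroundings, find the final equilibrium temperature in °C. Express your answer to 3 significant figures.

Heat lost by glass = heat gained by ethylene glycol.
(190.3)(0.816)(100.4 − T) = (69.8)(2.32)(T − 34.2)
155.2848 (100.4 − T) = 161.936 (T − 34.2)
15591 − 155.2848 T = 161.936 T − 5538.2
21129.2 = 317.2208 T
T = 66.61 °C

T_f = 66.6 °C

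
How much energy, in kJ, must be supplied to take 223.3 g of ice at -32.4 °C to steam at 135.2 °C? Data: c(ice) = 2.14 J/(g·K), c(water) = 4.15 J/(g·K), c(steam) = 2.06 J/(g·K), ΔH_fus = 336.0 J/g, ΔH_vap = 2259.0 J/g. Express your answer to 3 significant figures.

q1 (heat ice -32.4→0.0 °C): 223.3 × 2.14 × 32.4 = 15483 J
q2 (melt at 0 °C): 223.3 × 336.0 = 75029 J
q3 (heat water 0.0→100.0 °C): 223.3 × 4.15 × 100.0 = 92670 J
q4 (vaporize at 100 °C): 223.3 × 2259.0 = 504435 J
q5 (heat steam 100.0→135.2 °C): 223.3 × 2.06 × 35.2 = 16192 J
Total: 15483 + 75029 + 92670 + 504435 + 16192 = 703809 J = 704 kJ

q = 704 kJ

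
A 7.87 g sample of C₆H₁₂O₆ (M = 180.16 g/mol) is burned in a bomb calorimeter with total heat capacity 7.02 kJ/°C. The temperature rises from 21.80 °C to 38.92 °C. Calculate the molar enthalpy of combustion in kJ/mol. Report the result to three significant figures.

ΔT = 38.92 − 21.80 = 17.12 °C
q_cal = C_cal × ΔT = 7.02 × 17.12 = 120.1824 kJ
n = 7.87 / 180.16 = 0.04368 mol
q_rxn = −q_cal = -120.1824 kJ
ΔH = -120.1824 / 0.04368 = -2751 kJ/mol

ΔH = -2750 kJ/mol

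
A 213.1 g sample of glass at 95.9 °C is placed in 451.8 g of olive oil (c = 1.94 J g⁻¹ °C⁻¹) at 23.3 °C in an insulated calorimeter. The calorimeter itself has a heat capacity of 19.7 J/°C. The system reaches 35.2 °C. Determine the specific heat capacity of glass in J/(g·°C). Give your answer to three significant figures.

c = 0.824 J/(g·°C)

q_gained = (451.8 × 1.94 + 19.7) × (35.2 − 23.3) = 10660 J
q_lost = 213.1 × c × (95.9 − 35.2) = 12935.17 c
Set equal: c = 10660 / 12935.17 = 0.824 J/(g·°C)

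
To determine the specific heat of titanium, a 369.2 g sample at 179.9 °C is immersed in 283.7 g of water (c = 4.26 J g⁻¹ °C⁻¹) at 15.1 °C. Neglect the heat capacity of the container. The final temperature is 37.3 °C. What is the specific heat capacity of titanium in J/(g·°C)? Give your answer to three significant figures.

c = 0.510 J/(g·°C)

q_gained = (283.7 × 4.26) × (37.3 − 15.1) = 26830 J
q_lost = 369.2 × c × (179.9 − 37.3) = 52647.92 c
Set equal: c = 26830 / 52647.92 = 0.510 J/(g·°C)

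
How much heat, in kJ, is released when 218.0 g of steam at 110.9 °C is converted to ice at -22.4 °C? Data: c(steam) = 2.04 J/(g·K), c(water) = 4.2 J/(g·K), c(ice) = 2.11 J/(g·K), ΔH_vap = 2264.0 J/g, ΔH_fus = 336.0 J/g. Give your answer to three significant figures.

q = 674 kJ

q1 (cool steam 110.9→100 °C): 218.0 × 2.04 × 10.9 = 4847 J
q2 (condense at 100 °C): 218.0 × 2264.0 = 493552 J
q3 (cool water 100→0 °C): 218.0 × 4.2 × 100.0 = 91560 J
q4 (freeze at 0 °C): 218.0 × 336.0 = 73248 J
q5 (cool ice 0→-22.4 °C): 218.0 × 2.11 × 22.4 = 10304 J
Total: 4847 + 493552 + 91560 + 73248 + 10304 = 673511 J = 674 kJ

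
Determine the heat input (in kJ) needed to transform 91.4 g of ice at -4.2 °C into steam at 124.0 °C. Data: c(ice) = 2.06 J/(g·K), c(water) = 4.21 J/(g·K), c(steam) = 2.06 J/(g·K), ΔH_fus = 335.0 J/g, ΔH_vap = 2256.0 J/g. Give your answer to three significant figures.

q1 (heat ice -4.2→0.0 °C): 91.4 × 2.06 × 4.2 = 791 J
q2 (melt at 0 °C): 91.4 × 335.0 = 30619 J
q3 (heat water 0.0→100.0 °C): 91.4 × 4.21 × 100.0 = 38479 J
q4 (vaporize at 100 °C): 91.4 × 2256.0 = 206198 J
q5 (heat steam 100.0→124.0 °C): 91.4 × 2.06 × 24.0 = 4519 J
Total: 791 + 30619 + 38479 + 206198 + 4519 = 280606 J = 281 kJ

q = 281 kJ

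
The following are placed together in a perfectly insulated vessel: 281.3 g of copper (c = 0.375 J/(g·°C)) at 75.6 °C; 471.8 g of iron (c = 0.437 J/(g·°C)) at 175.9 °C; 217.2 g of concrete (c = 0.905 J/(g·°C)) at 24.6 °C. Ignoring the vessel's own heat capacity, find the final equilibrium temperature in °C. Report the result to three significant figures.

T_f = 96.6 °C

Σ mᵢcᵢ(T − Tᵢ) = 0  ⇒  T = Σ mᵢcᵢTᵢ / Σ mᵢcᵢ
Σ mᵢcᵢ = 281.3×0.375 + 471.8×0.437 + 217.2×0.905 = 508.2301
Σ mᵢcᵢTᵢ = 105.4875×75.6 + 206.1766×175.9 + 196.566×24.6 = 49077
T = 49077 / 508.2301 = 96.56 °C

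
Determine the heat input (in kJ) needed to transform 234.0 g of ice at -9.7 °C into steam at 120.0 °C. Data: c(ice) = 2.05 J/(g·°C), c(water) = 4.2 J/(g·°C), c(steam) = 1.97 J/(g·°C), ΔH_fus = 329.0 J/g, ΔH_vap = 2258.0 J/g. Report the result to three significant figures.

q = 718 kJ

q1 (heat ice -9.7→0.0 °C): 234.0 × 2.05 × 9.7 = 4653 J
q2 (melt at 0 °C): 234.0 × 329.0 = 76986 J
q3 (heat water 0.0→100.0 °C): 234.0 × 4.2 × 100.0 = 98280 J
q4 (vaporize at 100 °C): 234.0 × 2258.0 = 528372 J
q5 (heat steam 100.0→120.0 °C): 234.0 × 1.97 × 20.0 = 9220 J
Total: 4653 + 76986 + 98280 + 528372 + 9220 = 717511 J = 718 kJ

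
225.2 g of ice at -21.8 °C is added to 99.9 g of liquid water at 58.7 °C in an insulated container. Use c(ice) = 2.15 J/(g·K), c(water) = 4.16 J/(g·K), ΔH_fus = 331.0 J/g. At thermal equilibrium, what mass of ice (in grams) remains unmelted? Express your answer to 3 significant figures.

m_ice remaining = 183 g

Heat to warm all ice to 0 °C: 225.2×2.15×21.8 = 10555 J
Heat released by water cooling to 0 °C: 99.9×4.16×58.7 = 24395 J
24395 J < 10555 + 225.2×331.0 = 85096.2 J, so not all ice melts; final T = 0 °C.
Heat left for melting: 24395 − 10555 = 13840 J
Mass melted = 13840 / 331.0 = 41.81 g
Ice remaining = 225.2 − 41.81 = 183.39 g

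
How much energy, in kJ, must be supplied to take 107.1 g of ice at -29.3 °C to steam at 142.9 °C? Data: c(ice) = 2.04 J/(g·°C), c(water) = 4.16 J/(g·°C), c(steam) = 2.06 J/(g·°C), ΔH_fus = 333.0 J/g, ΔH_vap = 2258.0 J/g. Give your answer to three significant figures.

q = 338 kJ

q1 (heat ice -29.3→0.0 °C): 107.1 × 2.04 × 29.3 = 6402 J
q2 (melt at 0 °C): 107.1 × 333.0 = 35664 J
q3 (heat water 0.0→100.0 °C): 107.1 × 4.16 × 100.0 = 44554 J
q4 (vaporize at 100 °C): 107.1 × 2258.0 = 241832 J
q5 (heat steam 100.0→142.9 °C): 107.1 × 2.06 × 42.9 = 9465 J
Total: 6402 + 35664 + 44554 + 241832 + 9465 = 337917 J = 338 kJ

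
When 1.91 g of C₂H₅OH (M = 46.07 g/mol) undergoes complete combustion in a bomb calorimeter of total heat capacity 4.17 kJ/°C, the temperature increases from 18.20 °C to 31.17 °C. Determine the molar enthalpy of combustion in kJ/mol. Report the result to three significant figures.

ΔT = 31.17 − 18.20 = 12.97 °C
q_cal = C_cal × ΔT = 4.17 × 12.97 = 54.0849 kJ
n = 1.91 / 46.07 = 0.04146 mol
q_rxn = −q_cal = -54.0849 kJ
ΔH = -54.0849 / 0.04146 = -1304.5 kJ/mol

ΔH = -1300 kJ/mol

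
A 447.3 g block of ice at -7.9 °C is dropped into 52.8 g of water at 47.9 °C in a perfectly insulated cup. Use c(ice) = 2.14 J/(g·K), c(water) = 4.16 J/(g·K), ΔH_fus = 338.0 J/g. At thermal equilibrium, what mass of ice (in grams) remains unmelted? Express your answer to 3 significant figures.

Heat to warm all ice to 0 °C: 447.3×2.14×7.9 = 7562.1 J
Heat released by water cooling to 0 °C: 52.8×4.16×47.9 = 10521 J
10521 J < 7562.1 + 447.3×338.0 = 158749.5 J, so not all ice melts; final T = 0 °C.
Heat left for melting: 10521 − 7562.1 = 2958.9 J
Mass melted = 2958.9 / 338.0 = 8.754 g
Ice remaining = 447.3 − 8.754 = 438.546 g

m_ice remaining = 439 g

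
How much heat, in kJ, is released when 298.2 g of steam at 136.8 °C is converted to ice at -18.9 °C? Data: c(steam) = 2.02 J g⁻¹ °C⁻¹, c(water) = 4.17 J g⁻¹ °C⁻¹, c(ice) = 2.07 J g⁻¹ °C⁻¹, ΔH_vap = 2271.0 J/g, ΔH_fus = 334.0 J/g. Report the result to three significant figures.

q = 935 kJ

q1 (cool steam 136.8→100 °C): 298.2 × 2.02 × 36.8 = 22167 J
q2 (condense at 100 °C): 298.2 × 2271.0 = 677212 J
q3 (cool water 100→0 °C): 298.2 × 4.17 × 100.0 = 124349 J
q4 (freeze at 0 °C): 298.2 × 334.0 = 99599 J
q5 (cool ice 0→-18.9 °C): 298.2 × 2.07 × 18.9 = 11666 J
Total: 22167 + 677212 + 124349 + 99599 + 11666 = 934993 J = 935 kJ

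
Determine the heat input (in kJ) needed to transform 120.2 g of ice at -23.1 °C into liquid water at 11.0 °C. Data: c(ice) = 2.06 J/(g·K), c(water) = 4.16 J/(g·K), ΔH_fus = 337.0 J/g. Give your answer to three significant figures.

q1 (heat ice -23.1→0.0 °C): 120.2 × 2.06 × 23.1 = 5720 J
q2 (melt at 0 °C): 120.2 × 337.0 = 40507 J
q3 (heat water 0.0→11.0 °C): 120.2 × 4.16 × 11.0 = 5500 J
Total: 5720 + 40507 + 5500 = 51727 J = 51.7 kJ

q = 51.7 kJ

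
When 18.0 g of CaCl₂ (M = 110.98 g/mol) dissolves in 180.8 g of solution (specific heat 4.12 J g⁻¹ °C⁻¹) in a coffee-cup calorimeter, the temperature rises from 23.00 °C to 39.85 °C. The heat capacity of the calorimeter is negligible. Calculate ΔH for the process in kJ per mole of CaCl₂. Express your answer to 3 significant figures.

|ΔT| = |39.85 − 23.00| = 16.85 °C
|q_surr| = (180.8 × 4.12) × 16.85 = 744.896 × 16.85 = 12550 J
n(CaCl₂) = 18.0 / 110.98 = 0.1622 mol
Temperature rose, so q_rxn = −|q_surr| = -12.55 kJ
ΔH = q_rxn / n = -77.37 kJ/mol

ΔH = -77.4 kJ/mol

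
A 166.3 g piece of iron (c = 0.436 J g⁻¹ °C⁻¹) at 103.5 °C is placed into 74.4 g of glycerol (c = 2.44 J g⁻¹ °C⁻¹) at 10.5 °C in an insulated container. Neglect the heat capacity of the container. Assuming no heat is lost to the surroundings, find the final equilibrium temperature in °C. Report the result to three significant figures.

T_f = 37.0 °C

Heat lost by iron = heat gained by glycerol.
(166.3)(0.436)(103.5 − T) = (74.4)(2.44)(T − 10.5)
72.5068 (103.5 − T) = 181.536 (T − 10.5)
7504.5 − 72.5068 T = 181.536 T − 1906.1
9410.6 = 254.0428 T
T = 37.04 °C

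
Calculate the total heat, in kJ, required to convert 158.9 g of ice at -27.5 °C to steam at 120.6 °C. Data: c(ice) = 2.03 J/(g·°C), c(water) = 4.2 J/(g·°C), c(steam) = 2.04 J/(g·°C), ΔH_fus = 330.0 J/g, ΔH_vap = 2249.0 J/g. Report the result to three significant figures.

q1 (heat ice -27.5→0.0 °C): 158.9 × 2.03 × 27.5 = 8871 J
q2 (melt at 0 °C): 158.9 × 330.0 = 52437 J
q3 (heat water 0.0→100.0 °C): 158.9 × 4.2 × 100.0 = 66738 J
q4 (vaporize at 100 °C): 158.9 × 2249.0 = 357366 J
q5 (heat steam 100.0→120.6 °C): 158.9 × 2.04 × 20.6 = 6678 J
Total: 8871 + 52437 + 66738 + 357366 + 6678 = 492090 J = 492 kJ

q = 492 kJ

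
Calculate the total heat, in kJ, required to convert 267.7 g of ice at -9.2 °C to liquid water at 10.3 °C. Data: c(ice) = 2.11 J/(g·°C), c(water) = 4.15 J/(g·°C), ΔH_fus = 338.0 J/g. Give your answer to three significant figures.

q = 107 kJ

q1 (heat ice -9.2→0.0 °C): 267.7 × 2.11 × 9.2 = 5197 J
q2 (melt at 0 °C): 267.7 × 338.0 = 90483 J
q3 (heat water 0.0→10.3 °C): 267.7 × 4.15 × 10.3 = 11443 J
Total: 5197 + 90483 + 11443 = 107123 J = 107 kJ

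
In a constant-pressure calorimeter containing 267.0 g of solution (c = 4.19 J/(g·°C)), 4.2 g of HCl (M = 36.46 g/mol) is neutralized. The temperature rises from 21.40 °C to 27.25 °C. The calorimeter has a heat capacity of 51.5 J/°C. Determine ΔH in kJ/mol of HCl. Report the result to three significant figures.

ΔH = -59.4 kJ/mol

|ΔT| = |27.25 − 21.40| = 5.85 °C
|q_surr| = (267.0 × 4.19 + 51.5) × 5.85 = 1170.23 × 5.85 = 6846 J
n(HCl) = 4.2 / 36.46 = 0.1152 mol
Temperature rose, so q_rxn = −|q_surr| = -6.846 kJ
ΔH = q_rxn / n = -59.43 kJ/mol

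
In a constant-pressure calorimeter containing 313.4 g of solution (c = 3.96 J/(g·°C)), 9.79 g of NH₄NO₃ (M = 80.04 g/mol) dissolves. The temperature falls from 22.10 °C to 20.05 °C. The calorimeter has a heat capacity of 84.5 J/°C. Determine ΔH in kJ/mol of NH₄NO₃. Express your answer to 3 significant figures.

ΔH = 22.2 kJ/mol

|ΔT| = |20.05 − 22.10| = 2.05 °C
|q_surr| = (313.4 × 3.96 + 84.5) × 2.05 = 1325.564 × 2.05 = 2717 J
n(NH₄NO₃) = 9.79 / 80.04 = 0.1223 mol
Temperature fell, so q_rxn = +|q_surr| = 2.717 kJ
ΔH = q_rxn / n = 22.22 kJ/mol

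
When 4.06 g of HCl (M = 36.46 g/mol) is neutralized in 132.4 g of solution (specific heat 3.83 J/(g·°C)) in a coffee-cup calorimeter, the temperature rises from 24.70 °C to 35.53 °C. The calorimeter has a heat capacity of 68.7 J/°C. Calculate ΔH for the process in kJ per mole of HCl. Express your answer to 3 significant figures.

ΔH = -56.0 kJ/mol

|ΔT| = |35.53 − 24.70| = 10.83 °C
|q_surr| = (132.4 × 3.83 + 68.7) × 10.83 = 575.792 × 10.83 = 6236 J
n(HCl) = 4.06 / 36.46 = 0.1114 mol
Temperature rose, so q_rxn = −|q_surr| = -6.236 kJ
ΔH = q_rxn / n = -55.98 kJ/mol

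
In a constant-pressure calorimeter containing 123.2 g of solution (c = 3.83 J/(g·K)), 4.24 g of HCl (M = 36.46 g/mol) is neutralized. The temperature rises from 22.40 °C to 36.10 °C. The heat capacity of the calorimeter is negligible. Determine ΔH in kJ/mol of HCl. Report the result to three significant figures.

ΔH = -55.6 kJ/mol

|ΔT| = |36.10 − 22.40| = 13.70 °C
|q_surr| = (123.2 × 3.83) × 13.70 = 471.856 × 13.70 = 6464 J
n(HCl) = 4.24 / 36.46 = 0.1163 mol
Temperature rose, so q_rxn = −|q_surr| = -6.464 kJ
ΔH = q_rxn / n = -55.58 kJ/mol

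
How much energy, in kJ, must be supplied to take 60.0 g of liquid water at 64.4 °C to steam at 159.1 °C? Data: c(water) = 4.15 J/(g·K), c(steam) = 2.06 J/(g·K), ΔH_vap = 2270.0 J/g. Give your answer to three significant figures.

q1 (heat water 64.4→100.0 °C): 60.0 × 4.15 × 35.6 = 8864 J
q2 (vaporize at 100 °C): 60.0 × 2270.0 = 136200 J
q3 (heat steam 100.0→159.1 °C): 60.0 × 2.06 × 59.1 = 7305 J
Total: 8864 + 136200 + 7305 = 152369 J = 152 kJ

q = 152 kJ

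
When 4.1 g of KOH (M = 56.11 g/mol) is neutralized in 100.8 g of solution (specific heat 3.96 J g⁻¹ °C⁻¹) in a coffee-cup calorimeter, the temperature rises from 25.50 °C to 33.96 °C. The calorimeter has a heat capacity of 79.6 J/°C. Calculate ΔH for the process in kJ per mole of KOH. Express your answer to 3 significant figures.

|ΔT| = |33.96 − 25.50| = 8.46 °C
|q_surr| = (100.8 × 3.96 + 79.6) × 8.46 = 478.768 × 8.46 = 4050 J
n(KOH) = 4.1 / 56.11 = 0.07307 mol
Temperature rose, so q_rxn = −|q_surr| = -4.050 kJ
ΔH = q_rxn / n = -55.43 kJ/mol

ΔH = -55.4 kJ/mol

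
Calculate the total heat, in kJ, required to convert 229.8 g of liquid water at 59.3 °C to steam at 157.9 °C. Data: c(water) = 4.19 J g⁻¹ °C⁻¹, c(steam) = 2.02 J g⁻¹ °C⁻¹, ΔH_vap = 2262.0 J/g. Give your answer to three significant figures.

q = 586 kJ

q1 (heat water 59.3→100.0 °C): 229.8 × 4.19 × 40.7 = 39188 J
q2 (vaporize at 100 °C): 229.8 × 2262.0 = 519808 J
q3 (heat steam 100.0→157.9 °C): 229.8 × 2.02 × 57.9 = 26877 J
Total: 39188 + 519808 + 26877 = 585873 J = 586 kJ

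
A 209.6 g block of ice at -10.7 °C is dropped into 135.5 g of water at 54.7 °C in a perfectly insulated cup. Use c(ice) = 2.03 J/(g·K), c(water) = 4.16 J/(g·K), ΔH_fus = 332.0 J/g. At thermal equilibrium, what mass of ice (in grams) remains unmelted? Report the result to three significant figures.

Heat to warm all ice to 0 °C: 209.6×2.03×10.7 = 4552.7 J
Heat released by water cooling to 0 °C: 135.5×4.16×54.7 = 30833 J
30833 J < 4552.7 + 209.6×332.0 = 74139.9 J, so not all ice melts; final T = 0 °C.
Heat left for melting: 30833 − 4552.7 = 26280.3 J
Mass melted = 26280.3 / 332.0 = 79.16 g
Ice remaining = 209.6 − 79.16 = 130.44 g

m_ice remaining = 130 g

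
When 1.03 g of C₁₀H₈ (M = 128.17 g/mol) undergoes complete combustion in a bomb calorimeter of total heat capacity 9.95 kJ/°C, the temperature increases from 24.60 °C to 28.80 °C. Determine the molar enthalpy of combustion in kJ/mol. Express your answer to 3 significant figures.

ΔT = 28.80 − 24.60 = 4.20 °C
q_cal = C_cal × ΔT = 9.95 × 4.20 = 41.79 kJ
n = 1.03 / 128.17 = 0.008036 mol
q_rxn = −q_cal = -41.79 kJ
ΔH = -41.79 / 0.008036 = -5200 kJ/mol

ΔH = -5200 kJ/mol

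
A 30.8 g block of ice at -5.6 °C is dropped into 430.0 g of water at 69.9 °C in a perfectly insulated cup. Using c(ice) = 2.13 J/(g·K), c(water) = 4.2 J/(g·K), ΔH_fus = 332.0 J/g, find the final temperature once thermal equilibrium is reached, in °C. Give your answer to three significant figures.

T_f = 59.8 °C

Heat to bring ice to 0 °C and melt it: q₁ = 30.8×2.13×5.6 + 30.8×332.0 = 10593 J
Heat the water can supply cooling to 0 °C: 430.0×4.2×69.9 = 126239 J > q₁, so all ice melts.
Energy balance: 430.0×4.2×(69.9 − T) = 10593 + 30.8×4.2×(T − 0)
1806(69.9 − T) = 10593 + 129.36 T
126239 − 10593 = 1935.36 T
T = 115646 / 1935.36 = 59.75 °C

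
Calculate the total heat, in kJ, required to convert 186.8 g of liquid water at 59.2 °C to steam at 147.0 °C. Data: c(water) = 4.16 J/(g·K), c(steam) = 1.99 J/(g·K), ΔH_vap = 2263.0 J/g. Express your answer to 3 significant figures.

q1 (heat water 59.2→100.0 °C): 186.8 × 4.16 × 40.8 = 31705 J
q2 (vaporize at 100 °C): 186.8 × 2263.0 = 422728 J
q3 (heat steam 100.0→147.0 °C): 186.8 × 1.99 × 47.0 = 17471 J
Total: 31705 + 422728 + 17471 = 471904 J = 472 kJ

q = 472 kJ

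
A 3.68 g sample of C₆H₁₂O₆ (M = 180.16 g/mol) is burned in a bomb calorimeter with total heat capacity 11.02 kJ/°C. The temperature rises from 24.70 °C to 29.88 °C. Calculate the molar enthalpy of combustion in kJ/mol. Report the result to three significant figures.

ΔH = -2790 kJ/mol

ΔT = 29.88 − 24.70 = 5.18 °C
q_cal = C_cal × ΔT = 11.02 × 5.18 = 57.0836 kJ
n = 3.68 / 180.16 = 0.02043 mol
q_rxn = −q_cal = -57.0836 kJ
ΔH = -57.0836 / 0.02043 = -2794 kJ/mol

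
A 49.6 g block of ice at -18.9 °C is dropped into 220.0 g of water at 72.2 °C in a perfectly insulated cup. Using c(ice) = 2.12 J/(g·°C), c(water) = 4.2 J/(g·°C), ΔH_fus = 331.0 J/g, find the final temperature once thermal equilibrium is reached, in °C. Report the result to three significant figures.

Heat to bring ice to 0 °C and melt it: q₁ = 49.6×2.12×18.9 + 49.6×331.0 = 18405 J
Heat the water can supply cooling to 0 °C: 220.0×4.2×72.2 = 66712.8 J > q₁, so all ice melts.
Energy balance: 220.0×4.2×(72.2 − T) = 18405 + 49.6×4.2×(T − 0)
924(72.2 − T) = 18405 + 208.32 T
66712.8 − 18405 = 1132.32 T
T = 48307.8 / 1132.32 = 42.66 °C

T_f = 42.7 °C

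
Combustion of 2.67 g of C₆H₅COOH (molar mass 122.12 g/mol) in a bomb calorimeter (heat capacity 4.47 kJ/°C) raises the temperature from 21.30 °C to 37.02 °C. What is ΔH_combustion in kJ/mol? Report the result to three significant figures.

ΔH = -3210 kJ/mol

ΔT = 37.02 − 21.30 = 15.72 °C
q_cal = C_cal × ΔT = 4.47 × 15.72 = 70.2684 kJ
n = 2.67 / 122.12 = 0.02186 mol
q_rxn = −q_cal = -70.2684 kJ
ΔH = -70.2684 / 0.02186 = -3214 kJ/mol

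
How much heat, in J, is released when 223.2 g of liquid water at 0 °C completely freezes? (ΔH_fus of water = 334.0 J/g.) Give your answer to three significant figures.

q = m × ΔH_fus = 223.2 × 334.0 = 74549 J

q = 74500 J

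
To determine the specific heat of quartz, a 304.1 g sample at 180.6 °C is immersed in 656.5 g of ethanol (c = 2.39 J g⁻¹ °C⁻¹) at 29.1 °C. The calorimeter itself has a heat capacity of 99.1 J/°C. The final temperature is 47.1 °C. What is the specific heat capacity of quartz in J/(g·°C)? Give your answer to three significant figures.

q_gained = (656.5 × 2.39 + 99.1) × (47.1 − 29.1) = 30030 J
q_lost = 304.1 × c × (180.6 − 47.1) = 40597.35 c
Set equal: c = 30030 / 40597.35 = 0.740 J/(g·°C)

c = 0.740 J/(g·°C)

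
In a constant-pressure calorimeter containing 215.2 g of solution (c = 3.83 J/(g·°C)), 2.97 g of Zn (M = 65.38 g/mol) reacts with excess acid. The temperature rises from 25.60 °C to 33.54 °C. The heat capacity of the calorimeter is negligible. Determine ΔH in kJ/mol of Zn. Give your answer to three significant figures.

ΔH = -144 kJ/mol

|ΔT| = |33.54 − 25.60| = 7.94 °C
|q_surr| = (215.2 × 3.83) × 7.94 = 824.216 × 7.94 = 6544 J
n(Zn) = 2.97 / 65.38 = 0.04543 mol
Temperature rose, so q_rxn = −|q_surr| = -6.544 kJ
ΔH = q_rxn / n = -144.0 kJ/mol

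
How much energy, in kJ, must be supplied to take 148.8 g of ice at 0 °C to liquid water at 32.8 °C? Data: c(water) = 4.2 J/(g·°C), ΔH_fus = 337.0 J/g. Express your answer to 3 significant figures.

q1 (melt at 0 °C): 148.8 × 337.0 = 50146 J
q2 (heat water 0.0→32.8 °C): 148.8 × 4.2 × 32.8 = 20499 J
Total: 50146 + 20499 = 70645 J = 70.6 kJ

q = 70.6 kJ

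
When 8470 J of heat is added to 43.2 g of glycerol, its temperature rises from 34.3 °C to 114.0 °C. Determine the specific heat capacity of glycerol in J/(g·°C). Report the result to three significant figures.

c = q / (m ΔT) = 8470 / (43.2 × 79.7)
c = 8470 / 3443.04 = 2.46 J/(g·°C)

c = 2.46 J/(g·°C)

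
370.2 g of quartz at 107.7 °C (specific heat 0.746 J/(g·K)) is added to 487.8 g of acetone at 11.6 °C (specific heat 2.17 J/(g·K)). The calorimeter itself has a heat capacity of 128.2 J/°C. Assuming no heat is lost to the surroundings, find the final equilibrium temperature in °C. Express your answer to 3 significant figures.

T_f = 29.7 °C

Heat lost by quartz = heat gained by acetone + calorimeter.
(370.2)(0.746)(107.7 − T) = [(487.8)(2.17) + 128.2](T − 11.6)
276.1692 (107.7 − T) = 1186.726 (T − 11.6)
29743 − 276.1692 T = 1186.726 T − 13766
43509 = 1462.8952 T
T = 29.74 °C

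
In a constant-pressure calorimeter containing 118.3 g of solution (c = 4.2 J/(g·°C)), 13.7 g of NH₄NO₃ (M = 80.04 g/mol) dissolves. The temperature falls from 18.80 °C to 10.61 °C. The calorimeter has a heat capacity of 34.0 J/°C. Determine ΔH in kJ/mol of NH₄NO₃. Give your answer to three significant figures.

|ΔT| = |10.61 − 18.80| = 8.19 °C
|q_surr| = (118.3 × 4.2 + 34.0) × 8.19 = 530.86 × 8.19 = 4348 J
n(NH₄NO₃) = 13.7 / 80.04 = 0.1712 mol
Temperature fell, so q_rxn = +|q_surr| = 4.348 kJ
ΔH = q_rxn / n = 25.40 kJ/mol

ΔH = 25.4 kJ/mol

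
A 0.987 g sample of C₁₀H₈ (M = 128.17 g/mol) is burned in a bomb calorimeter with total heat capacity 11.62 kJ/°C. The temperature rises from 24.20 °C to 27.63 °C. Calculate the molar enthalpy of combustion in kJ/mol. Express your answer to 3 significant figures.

ΔT = 27.63 − 24.20 = 3.43 °C
q_cal = C_cal × ΔT = 11.62 × 3.43 = 39.8566 kJ
n = 0.987 / 128.17 = 0.007701 mol
q_rxn = −q_cal = -39.8566 kJ
ΔH = -39.8566 / 0.007701 = -5176 kJ/mol

ΔH = -5180 kJ/mol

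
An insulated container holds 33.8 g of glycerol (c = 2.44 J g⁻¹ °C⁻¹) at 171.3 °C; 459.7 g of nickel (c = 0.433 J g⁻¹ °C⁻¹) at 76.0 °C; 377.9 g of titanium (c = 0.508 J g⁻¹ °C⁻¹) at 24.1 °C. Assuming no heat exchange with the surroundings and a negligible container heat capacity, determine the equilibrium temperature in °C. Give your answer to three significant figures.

Σ mᵢcᵢ(T − Tᵢ) = 0  ⇒  T = Σ mᵢcᵢTᵢ / Σ mᵢcᵢ
Σ mᵢcᵢ = 33.8×2.44 + 459.7×0.433 + 377.9×0.508 = 473.4953
Σ mᵢcᵢTᵢ = 82.472×171.3 + 199.0501×76.0 + 191.9732×24.1 = 33882
T = 33882 / 473.4953 = 71.56 °C

T_f = 71.6 °C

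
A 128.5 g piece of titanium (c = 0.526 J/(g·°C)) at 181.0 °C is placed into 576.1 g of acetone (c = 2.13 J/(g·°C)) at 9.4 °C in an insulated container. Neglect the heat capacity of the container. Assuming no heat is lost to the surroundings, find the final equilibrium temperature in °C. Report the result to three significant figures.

Heat lost by titanium = heat gained by acetone.
(128.5)(0.526)(181.0 − T) = (576.1)(2.13)(T − 9.4)
67.591 (181.0 − T) = 1227.093 (T − 9.4)
12234 − 67.591 T = 1227.093 T − 11535
23769 = 1294.684 T
T = 18.36 °C

T_f = 18.4 °C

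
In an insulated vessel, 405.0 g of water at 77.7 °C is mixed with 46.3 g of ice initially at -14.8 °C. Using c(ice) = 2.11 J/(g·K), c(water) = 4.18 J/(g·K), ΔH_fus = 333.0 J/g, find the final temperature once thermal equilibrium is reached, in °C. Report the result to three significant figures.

Heat to bring ice to 0 °C and melt it: q₁ = 46.3×2.11×14.8 + 46.3×333.0 = 16864 J
Heat the water can supply cooling to 0 °C: 405.0×4.18×77.7 = 131538 J > q₁, so all ice melts.
Energy balance: 405.0×4.18×(77.7 − T) = 16864 + 46.3×4.18×(T − 0)
1692.9(77.7 − T) = 16864 + 193.534 T
131538 − 16864 = 1886.434 T
T = 114674 / 1886.434 = 60.79 °C

T_f = 60.8 °C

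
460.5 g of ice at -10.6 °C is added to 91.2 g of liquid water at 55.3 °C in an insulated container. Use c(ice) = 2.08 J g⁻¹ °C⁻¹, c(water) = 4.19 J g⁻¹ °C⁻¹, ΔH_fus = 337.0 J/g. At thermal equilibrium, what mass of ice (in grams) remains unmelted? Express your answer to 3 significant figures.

m_ice remaining = 428 g

Heat to warm all ice to 0 °C: 460.5×2.08×10.6 = 10153 J
Heat released by water cooling to 0 °C: 91.2×4.19×55.3 = 21132 J
21132 J < 10153 + 460.5×337.0 = 165341.5 J, so not all ice melts; final T = 0 °C.
Heat left for melting: 21132 − 10153 = 10979 J
Mass melted = 10979 / 337.0 = 32.58 g
Ice remaining = 460.5 − 32.58 = 427.92 g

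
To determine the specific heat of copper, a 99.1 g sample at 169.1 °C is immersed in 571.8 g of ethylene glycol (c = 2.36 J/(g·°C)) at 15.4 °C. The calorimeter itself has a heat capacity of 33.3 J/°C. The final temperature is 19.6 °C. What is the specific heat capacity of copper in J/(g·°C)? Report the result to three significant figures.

c = 0.392 J/(g·°C)

q_gained = (571.8 × 2.36 + 33.3) × (19.6 − 15.4) = 5808 J
q_lost = 99.1 × c × (169.1 − 19.6) = 14815.45 c
Set equal: c = 5808 / 14815.45 = 0.392 J/(g·°C)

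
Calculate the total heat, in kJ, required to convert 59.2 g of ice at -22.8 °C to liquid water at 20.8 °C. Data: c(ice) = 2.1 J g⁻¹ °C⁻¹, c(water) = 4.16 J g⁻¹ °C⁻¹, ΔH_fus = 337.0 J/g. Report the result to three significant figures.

q = 27.9 kJ

q1 (heat ice -22.8→0.0 °C): 59.2 × 2.1 × 22.8 = 2834 J
q2 (melt at 0 °C): 59.2 × 337.0 = 19950 J
q3 (heat water 0.0→20.8 °C): 59.2 × 4.16 × 20.8 = 5122 J
Total: 2834 + 19950 + 5122 = 27906 J = 27.9 kJ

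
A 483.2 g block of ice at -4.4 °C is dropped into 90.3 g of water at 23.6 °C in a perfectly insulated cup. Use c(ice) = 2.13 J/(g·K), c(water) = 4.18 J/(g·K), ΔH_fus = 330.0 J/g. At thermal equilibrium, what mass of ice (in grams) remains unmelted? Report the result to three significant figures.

m_ice remaining = 470 g

Heat to warm all ice to 0 °C: 483.2×2.13×4.4 = 4528.6 J
Heat released by water cooling to 0 °C: 90.3×4.18×23.6 = 8907.9 J
8907.9 J < 4528.6 + 483.2×330.0 = 163984.6 J, so not all ice melts; final T = 0 °C.
Heat left for melting: 8907.9 − 4528.6 = 4379.3 J
Mass melted = 4379.3 / 330.0 = 13.27 g
Ice remaining = 483.2 − 13.27 = 469.93 g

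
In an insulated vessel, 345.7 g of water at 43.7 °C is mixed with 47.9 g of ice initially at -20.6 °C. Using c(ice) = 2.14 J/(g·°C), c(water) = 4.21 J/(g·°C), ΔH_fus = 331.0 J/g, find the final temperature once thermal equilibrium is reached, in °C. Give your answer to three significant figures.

Heat to bring ice to 0 °C and melt it: q₁ = 47.9×2.14×20.6 + 47.9×331.0 = 17967 J
Heat the water can supply cooling to 0 °C: 345.7×4.21×43.7 = 63600.8 J > q₁, so all ice melts.
Energy balance: 345.7×4.21×(43.7 − T) = 17967 + 47.9×4.21×(T − 0)
1455.397(43.7 − T) = 17967 + 201.659 T
63600.8 − 17967 = 1657.056 T
T = 45633.8 / 1657.056 = 27.54 °C

T_f = 27.5 °C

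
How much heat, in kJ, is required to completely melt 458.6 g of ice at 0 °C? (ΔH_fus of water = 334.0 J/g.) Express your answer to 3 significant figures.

q = 153 kJ

q = m × ΔH_fus = 458.6 × 334.0 = 153200 J = 153 kJ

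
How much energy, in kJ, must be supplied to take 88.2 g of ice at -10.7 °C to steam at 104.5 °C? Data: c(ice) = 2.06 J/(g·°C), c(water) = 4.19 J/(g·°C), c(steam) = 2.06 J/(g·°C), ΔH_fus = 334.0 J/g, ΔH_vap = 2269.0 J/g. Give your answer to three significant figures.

q1 (heat ice -10.7→0.0 °C): 88.2 × 2.06 × 10.7 = 1944 J
q2 (melt at 0 °C): 88.2 × 334.0 = 29459 J
q3 (heat water 0.0→100.0 °C): 88.2 × 4.19 × 100.0 = 36956 J
q4 (vaporize at 100 °C): 88.2 × 2269.0 = 200126 J
q5 (heat steam 100.0→104.5 °C): 88.2 × 2.06 × 4.5 = 818 J
Total: 1944 + 29459 + 36956 + 200126 + 818 = 269303 J = 269 kJ

q = 269 kJ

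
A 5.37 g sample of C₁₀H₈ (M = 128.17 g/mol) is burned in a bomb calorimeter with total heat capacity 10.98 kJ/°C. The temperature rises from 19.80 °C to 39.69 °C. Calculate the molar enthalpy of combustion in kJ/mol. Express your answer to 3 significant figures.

ΔT = 39.69 − 19.80 = 19.89 °C
q_cal = C_cal × ΔT = 10.98 × 19.89 = 218.3922 kJ
n = 5.37 / 128.17 = 0.04190 mol
q_rxn = −q_cal = -218.3922 kJ
ΔH = -218.3922 / 0.04190 = -5212 kJ/mol

ΔH = -5210 kJ/mol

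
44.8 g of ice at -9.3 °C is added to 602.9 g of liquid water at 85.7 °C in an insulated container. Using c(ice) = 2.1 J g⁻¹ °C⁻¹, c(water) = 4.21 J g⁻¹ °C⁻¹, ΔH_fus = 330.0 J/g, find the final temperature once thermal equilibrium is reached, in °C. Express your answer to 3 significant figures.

T_f = 74.0 °C

Heat to bring ice to 0 °C and melt it: q₁ = 44.8×2.1×9.3 + 44.8×330.0 = 15659 J
Heat the water can supply cooling to 0 °C: 602.9×4.21×85.7 = 217525 J > q₁, so all ice melts.
Energy balance: 602.9×4.21×(85.7 − T) = 15659 + 44.8×4.21×(T − 0)
2538.209(85.7 − T) = 15659 + 188.608 T
217525 − 15659 = 2726.817 T
T = 201866 / 2726.817 = 74.03 °C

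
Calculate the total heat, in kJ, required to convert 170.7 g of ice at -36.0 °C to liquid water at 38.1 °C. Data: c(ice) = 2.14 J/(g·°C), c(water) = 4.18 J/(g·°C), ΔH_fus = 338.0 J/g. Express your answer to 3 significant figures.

q = 98.0 kJ

q1 (heat ice -36.0→0.0 °C): 170.7 × 2.14 × 36.0 = 13151 J
q2 (melt at 0 °C): 170.7 × 338.0 = 57697 J
q3 (heat water 0.0→38.1 °C): 170.7 × 4.18 × 38.1 = 27185 J
Total: 13151 + 57697 + 27185 = 98033 J = 98.0 kJ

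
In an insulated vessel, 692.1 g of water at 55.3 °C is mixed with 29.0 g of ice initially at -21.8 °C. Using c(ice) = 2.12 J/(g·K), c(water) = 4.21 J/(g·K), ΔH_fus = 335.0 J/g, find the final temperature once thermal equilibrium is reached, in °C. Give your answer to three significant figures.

T_f = 49.4 °C

Heat to bring ice to 0 °C and melt it: q₁ = 29.0×2.12×21.8 + 29.0×335.0 = 11055 J
Heat the water can supply cooling to 0 °C: 692.1×4.21×55.3 = 161130 J > q₁, so all ice melts.
Energy balance: 692.1×4.21×(55.3 − T) = 11055 + 29.0×4.21×(T − 0)
2913.741(55.3 − T) = 11055 + 122.09 T
161130 − 11055 = 3035.831 T
T = 150075 / 3035.831 = 49.43 °C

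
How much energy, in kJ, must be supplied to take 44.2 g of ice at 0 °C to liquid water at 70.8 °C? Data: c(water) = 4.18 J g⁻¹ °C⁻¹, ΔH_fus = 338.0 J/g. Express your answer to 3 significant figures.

q = 28.0 kJ

q1 (melt at 0 °C): 44.2 × 338.0 = 14940 J
q2 (heat water 0.0→70.8 °C): 44.2 × 4.18 × 70.8 = 13081 J
Total: 14940 + 13081 = 28021 J = 28.0 kJ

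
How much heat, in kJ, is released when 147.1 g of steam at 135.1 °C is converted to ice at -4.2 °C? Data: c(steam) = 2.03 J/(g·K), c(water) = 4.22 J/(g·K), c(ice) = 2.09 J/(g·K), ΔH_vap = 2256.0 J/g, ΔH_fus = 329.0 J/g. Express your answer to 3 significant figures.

q = 454 kJ

q1 (cool steam 135.1→100 °C): 147.1 × 2.03 × 35.1 = 10481 J
q2 (condense at 100 °C): 147.1 × 2256.0 = 331858 J
q3 (cool water 100→0 °C): 147.1 × 4.22 × 100.0 = 62076 J
q4 (freeze at 0 °C): 147.1 × 329.0 = 48396 J
q5 (cool ice 0→-4.2 °C): 147.1 × 2.09 × 4.2 = 1291 J
Total: 10481 + 331858 + 62076 + 48396 + 1291 = 454102 J = 454 kJ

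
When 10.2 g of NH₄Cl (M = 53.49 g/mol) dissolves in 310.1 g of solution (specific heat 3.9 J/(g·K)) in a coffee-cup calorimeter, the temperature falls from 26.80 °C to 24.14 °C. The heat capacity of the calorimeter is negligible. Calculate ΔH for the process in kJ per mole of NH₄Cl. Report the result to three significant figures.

|ΔT| = |24.14 − 26.80| = 2.66 °C
|q_surr| = (310.1 × 3.9) × 2.66 = 1209.39 × 2.66 = 3217 J
n(NH₄Cl) = 10.2 / 53.49 = 0.1907 mol
Temperature fell, so q_rxn = +|q_surr| = 3.217 kJ
ΔH = q_rxn / n = 16.87 kJ/mol

ΔH = 16.9 kJ/mol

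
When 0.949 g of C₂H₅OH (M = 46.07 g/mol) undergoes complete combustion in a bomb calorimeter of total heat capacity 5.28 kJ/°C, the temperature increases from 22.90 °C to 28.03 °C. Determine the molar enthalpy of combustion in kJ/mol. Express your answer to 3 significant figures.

ΔT = 28.03 − 22.90 = 5.13 °C
q_cal = C_cal × ΔT = 5.28 × 5.13 = 27.0864 kJ
n = 0.949 / 46.07 = 0.02060 mol
q_rxn = −q_cal = -27.0864 kJ
ΔH = -27.0864 / 0.02060 = -1314.9 kJ/mol

ΔH = -1310 kJ/mol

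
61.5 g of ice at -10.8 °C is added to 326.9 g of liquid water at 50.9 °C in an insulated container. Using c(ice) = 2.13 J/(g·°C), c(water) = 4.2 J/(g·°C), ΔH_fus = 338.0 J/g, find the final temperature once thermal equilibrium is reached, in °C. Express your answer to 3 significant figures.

Heat to bring ice to 0 °C and melt it: q₁ = 61.5×2.13×10.8 + 61.5×338.0 = 22202 J
Heat the water can supply cooling to 0 °C: 326.9×4.2×50.9 = 69884.7 J > q₁, so all ice melts.
Energy balance: 326.9×4.2×(50.9 − T) = 22202 + 61.5×4.2×(T − 0)
1372.98(50.9 − T) = 22202 + 258.3 T
69884.7 − 22202 = 1631.28 T
T = 47682.7 / 1631.28 = 29.23 °C

T_f = 29.2 °C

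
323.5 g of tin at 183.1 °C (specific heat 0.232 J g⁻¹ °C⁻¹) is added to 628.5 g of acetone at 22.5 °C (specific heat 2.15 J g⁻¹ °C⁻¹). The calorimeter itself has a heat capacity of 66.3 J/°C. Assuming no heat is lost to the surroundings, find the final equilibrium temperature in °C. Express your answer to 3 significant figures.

Heat lost by tin = heat gained by acetone + calorimeter.
(323.5)(0.232)(183.1 − T) = [(628.5)(2.15) + 66.3](T − 22.5)
75.052 (183.1 − T) = 1417.575 (T − 22.5)
13742 − 75.052 T = 1417.575 T − 31895
45637 = 1492.627 T
T = 30.57 °C

T_f = 30.6 °C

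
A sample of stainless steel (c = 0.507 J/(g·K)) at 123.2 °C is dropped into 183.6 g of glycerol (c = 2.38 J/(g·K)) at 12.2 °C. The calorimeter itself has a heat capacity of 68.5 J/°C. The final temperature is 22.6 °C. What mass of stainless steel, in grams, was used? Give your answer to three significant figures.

m = 103 g

q_gained = (183.6 × 2.38 + 68.5) × (22.6 − 12.2) = 5257 J
q_lost = m × 0.507 × (123.2 − 22.6) = 51.0042 m
m = 5257 / 51.0042 = 103 g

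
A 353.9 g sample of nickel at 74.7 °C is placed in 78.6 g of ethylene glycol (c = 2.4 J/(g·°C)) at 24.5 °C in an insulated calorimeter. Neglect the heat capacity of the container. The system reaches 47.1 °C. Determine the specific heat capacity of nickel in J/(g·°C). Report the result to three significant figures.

q_gained = (78.6 × 2.4) × (47.1 − 24.5) = 4263 J
q_lost = 353.9 × c × (74.7 − 47.1) = 9767.64 c
Set equal: c = 4263 / 9767.64 = 0.436 J/(g·°C)

c = 0.436 J/(g·°C)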